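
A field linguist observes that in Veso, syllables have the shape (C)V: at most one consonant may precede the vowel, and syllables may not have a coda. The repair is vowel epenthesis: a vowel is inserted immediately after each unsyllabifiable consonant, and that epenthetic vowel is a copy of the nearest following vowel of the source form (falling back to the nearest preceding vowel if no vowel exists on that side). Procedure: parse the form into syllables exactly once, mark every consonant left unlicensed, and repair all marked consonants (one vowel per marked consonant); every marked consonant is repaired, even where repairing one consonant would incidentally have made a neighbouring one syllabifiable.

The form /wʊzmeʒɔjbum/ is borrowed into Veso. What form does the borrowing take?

wʊzemeʒɔjubumu

The consonants /z/, /j/, /m/ cannot be parsed into a legal (C)V syllable (no codas are permitted; onsets are limited to one consonant).
Inserting the epenthetic vowel yields /z/ → /ze/, /j/ → /ju/, /m/ → /mu/.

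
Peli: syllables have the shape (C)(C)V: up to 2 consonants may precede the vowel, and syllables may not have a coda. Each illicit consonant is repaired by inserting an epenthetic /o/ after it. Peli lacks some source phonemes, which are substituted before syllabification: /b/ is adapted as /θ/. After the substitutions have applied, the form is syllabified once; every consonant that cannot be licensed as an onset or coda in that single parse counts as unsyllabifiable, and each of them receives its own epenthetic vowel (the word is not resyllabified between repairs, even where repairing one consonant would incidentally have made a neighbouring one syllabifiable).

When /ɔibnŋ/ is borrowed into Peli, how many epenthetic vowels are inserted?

After substitution the input is /ɔiθnŋ/.
The unsyllabifiable consonants are /θ/, /n/, /ŋ/; each receives one epenthetic vowel.

3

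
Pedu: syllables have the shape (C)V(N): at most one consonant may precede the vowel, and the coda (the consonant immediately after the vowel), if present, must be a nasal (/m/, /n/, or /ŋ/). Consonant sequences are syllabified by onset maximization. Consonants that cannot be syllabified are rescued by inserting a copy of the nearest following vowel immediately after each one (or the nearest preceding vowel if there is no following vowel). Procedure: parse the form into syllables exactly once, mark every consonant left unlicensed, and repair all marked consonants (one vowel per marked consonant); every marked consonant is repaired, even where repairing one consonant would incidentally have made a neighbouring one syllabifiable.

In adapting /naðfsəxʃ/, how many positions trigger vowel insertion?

The unsyllabifiable consonants are /ð/, /f/, /x/, /ʃ/; each receives one epenthetic vowel.

4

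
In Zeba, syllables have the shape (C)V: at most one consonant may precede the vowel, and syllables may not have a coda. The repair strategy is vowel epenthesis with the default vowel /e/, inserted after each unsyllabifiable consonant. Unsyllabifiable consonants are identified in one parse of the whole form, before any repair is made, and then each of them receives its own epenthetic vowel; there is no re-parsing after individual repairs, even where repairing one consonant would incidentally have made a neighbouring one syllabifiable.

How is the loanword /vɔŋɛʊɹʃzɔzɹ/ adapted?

vɔŋɛʊɹeʃezɔzeɹe

Syllabifying with onset maximization leaves /ɹ/, /ʃ/, /z/, /ɹ/ stranded (no codas are permitted; onsets are limited to one consonant).
Epenthesis after each stranded consonant: /ɹ/ → /ɹe/, /ʃ/ → /ʃe/, /z/ → /ze/, /ɹ/ → /ɹe/.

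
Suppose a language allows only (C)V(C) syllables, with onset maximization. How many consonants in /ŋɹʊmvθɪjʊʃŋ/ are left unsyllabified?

The consonants /ŋ/, /v/, /ŋ/ cannot be parsed into a legal (C)V(C) syllable (at most one coda consonant is licensed; onsets are limited to one consonant).

3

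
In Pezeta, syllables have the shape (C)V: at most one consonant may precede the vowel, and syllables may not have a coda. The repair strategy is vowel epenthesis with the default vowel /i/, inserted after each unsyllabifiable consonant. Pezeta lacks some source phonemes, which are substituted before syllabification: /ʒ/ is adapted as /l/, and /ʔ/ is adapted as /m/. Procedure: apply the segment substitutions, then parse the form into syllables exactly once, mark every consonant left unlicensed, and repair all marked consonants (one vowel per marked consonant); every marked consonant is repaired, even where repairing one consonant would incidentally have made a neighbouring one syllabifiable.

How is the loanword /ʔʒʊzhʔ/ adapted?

Substitution: /ʔ/ → /m/, /ʒ/ → /l/, giving /mlʊzhm/.
Under (C)V, the unsyllabifiable consonants are /m/, /z/, /h/, /m/ (no codas are permitted; onsets are limited to one consonant).
Inserting the epenthetic vowel yields /m/ → /mi/, /z/ → /zi/, /h/ → /hi/, /m/ → /mi/.

milʊzihimi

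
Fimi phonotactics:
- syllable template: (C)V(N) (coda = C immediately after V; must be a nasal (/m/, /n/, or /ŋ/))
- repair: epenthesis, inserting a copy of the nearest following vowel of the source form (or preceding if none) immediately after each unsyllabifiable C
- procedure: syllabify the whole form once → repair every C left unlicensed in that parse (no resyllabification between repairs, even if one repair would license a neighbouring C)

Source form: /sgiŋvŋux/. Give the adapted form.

Syllabifying with onset maximization leaves /s/, /v/, /x/ stranded (only a nasal (/m/, /n/, or /ŋ/) is licensed in coda position; onsets are limited to one consonant).
Epenthesis after each stranded consonant: /s/ → /si/, /v/ → /vu/, /x/ → /xu/.

sigiŋvuŋuxu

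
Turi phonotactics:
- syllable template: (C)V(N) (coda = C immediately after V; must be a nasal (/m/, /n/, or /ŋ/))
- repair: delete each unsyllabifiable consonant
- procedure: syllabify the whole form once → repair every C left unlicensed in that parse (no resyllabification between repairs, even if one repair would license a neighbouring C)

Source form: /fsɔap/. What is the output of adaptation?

sɔa

Syllabifying with onset maximization leaves /f/, /p/ stranded (only a nasal (/m/, /n/, or /ŋ/) is licensed in coda position; onsets are limited to one consonant).
Deleting the stranded consonants removes /f/, /p/.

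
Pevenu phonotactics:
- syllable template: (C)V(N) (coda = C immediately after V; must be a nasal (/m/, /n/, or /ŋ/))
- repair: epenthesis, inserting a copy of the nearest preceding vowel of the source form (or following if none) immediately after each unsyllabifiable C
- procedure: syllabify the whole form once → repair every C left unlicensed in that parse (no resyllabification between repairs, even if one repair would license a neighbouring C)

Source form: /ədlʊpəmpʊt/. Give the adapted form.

Syllabifying with onset maximization leaves /d/, /t/ stranded (only a nasal (/m/, /n/, or /ŋ/) is licensed in coda position; onsets are limited to one consonant).
Inserting the epenthetic vowel yields /d/ → /də/, /t/ → /tʊ/.

ədəlʊpəmpʊtʊ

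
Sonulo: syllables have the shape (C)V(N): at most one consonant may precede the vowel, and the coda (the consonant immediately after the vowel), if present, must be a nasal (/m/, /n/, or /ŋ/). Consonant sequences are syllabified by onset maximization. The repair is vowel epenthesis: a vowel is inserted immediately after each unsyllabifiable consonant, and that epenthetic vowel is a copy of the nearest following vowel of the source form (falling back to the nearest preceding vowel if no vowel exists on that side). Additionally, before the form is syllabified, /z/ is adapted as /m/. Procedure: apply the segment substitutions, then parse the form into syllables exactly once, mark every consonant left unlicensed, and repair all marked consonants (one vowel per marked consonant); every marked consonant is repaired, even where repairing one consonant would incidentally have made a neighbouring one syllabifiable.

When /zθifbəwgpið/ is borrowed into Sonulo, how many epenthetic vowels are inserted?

After substitution the input is /mθifbəwgpið/.
The unsyllabifiable consonants are /m/, /f/, /w/, /g/, /ð/; each receives one epenthetic vowel.

5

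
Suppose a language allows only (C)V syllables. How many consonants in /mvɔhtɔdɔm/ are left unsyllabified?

3

The consonants /m/, /h/, /m/ cannot be parsed into a legal (C)V syllable (no codas are permitted; onsets are limited to one consonant).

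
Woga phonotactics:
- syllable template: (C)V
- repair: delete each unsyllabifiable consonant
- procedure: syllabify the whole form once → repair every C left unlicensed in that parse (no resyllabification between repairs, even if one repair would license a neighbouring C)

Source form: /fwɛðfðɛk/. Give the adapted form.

wɛðɛ

Under (C)V, the unsyllabifiable consonants are /f/, /ð/, /f/, /k/ (no codas are permitted; onsets are limited to one consonant).
Each unlicensed consonant is deleted: /f/, /ð/, /f/, /k/.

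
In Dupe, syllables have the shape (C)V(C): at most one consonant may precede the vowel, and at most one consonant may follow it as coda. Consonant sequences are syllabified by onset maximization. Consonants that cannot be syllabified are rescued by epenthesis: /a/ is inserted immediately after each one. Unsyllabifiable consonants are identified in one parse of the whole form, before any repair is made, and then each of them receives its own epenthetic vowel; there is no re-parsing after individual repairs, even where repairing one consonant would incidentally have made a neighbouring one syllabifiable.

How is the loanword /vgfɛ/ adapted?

Syllabifying with onset maximization leaves /v/, /g/ stranded (at most one coda consonant is licensed; onsets are limited to one consonant).
Epenthesis after each stranded consonant: /v/ → /va/, /g/ → /ga/.

vagafɛ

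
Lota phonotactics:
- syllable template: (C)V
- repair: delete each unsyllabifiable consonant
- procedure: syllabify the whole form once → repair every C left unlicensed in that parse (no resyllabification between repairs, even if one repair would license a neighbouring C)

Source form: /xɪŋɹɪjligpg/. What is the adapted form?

The consonants /ŋ/, /j/, /g/, /p/, /g/ cannot be parsed into a legal (C)V syllable (no codas are permitted; onsets are limited to one consonant).
Deletion applies to /ŋ/, /j/, /g/, /p/, /g/.

xɪɹɪli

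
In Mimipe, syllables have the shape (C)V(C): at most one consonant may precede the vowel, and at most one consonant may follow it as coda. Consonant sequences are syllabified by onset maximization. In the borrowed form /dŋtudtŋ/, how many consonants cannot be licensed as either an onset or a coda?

Syllabifying with onset maximization leaves /d/, /ŋ/, /t/, /ŋ/ stranded (at most one coda consonant is licensed; onsets are limited to one consonant).

4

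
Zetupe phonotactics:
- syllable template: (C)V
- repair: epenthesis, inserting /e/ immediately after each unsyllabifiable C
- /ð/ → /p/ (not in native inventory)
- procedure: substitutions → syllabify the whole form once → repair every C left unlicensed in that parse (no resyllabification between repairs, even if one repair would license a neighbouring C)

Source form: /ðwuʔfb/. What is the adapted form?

pewuʔefebe

Substitution: /ð/ → /p/, giving /pwuʔfb/.
Under (C)V, the unsyllabifiable consonants are /p/, /ʔ/, /f/, /b/ (no codas are permitted; onsets are limited to one consonant).
Epenthesis after each stranded consonant: /p/ → /pe/, /ʔ/ → /ʔe/, /f/ → /fe/, /b/ → /be/.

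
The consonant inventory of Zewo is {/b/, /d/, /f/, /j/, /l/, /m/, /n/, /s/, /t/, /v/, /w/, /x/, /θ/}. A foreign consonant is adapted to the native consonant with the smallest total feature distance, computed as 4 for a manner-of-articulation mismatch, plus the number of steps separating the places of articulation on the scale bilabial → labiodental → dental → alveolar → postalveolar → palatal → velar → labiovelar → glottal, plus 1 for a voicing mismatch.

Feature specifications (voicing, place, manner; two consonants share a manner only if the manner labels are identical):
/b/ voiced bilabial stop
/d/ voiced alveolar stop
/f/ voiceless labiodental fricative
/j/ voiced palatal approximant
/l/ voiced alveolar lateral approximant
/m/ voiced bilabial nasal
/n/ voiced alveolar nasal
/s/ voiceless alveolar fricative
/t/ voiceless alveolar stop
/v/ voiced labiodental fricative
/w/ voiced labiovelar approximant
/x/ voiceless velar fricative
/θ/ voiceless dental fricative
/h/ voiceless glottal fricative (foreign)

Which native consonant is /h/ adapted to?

x

/x/ is closest: same manner (fricative), place distance 2 (glottal→velar), same voicing; total 2. Next closest is /s/ at distance 5.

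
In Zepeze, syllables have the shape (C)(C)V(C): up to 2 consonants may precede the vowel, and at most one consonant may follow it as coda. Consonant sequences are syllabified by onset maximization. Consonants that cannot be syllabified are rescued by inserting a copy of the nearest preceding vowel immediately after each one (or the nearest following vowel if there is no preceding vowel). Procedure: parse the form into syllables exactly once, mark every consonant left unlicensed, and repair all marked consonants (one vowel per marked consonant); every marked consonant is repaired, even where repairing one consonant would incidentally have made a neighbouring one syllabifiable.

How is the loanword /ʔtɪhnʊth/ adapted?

ʔtɪhnʊthʊ

Syllabifying with onset maximization leaves /h/ stranded (at most one coda consonant is licensed; onsets may contain at most 2 consonants).
Each unlicensed consonant becomes the onset of a new syllable: /h/ → /hʊ/.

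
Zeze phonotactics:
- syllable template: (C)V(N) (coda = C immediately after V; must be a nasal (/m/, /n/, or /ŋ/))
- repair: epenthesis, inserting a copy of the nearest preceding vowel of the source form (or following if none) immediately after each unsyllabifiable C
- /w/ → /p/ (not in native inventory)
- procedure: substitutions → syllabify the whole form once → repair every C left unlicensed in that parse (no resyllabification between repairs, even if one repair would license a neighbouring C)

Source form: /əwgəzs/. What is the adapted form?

əpəgəzəsə

Substitution: /w/ → /p/, giving /əpgəzs/.
Syllabifying with onset maximization leaves /p/, /z/, /s/ stranded (only a nasal (/m/, /n/, or /ŋ/) is licensed in coda position; onsets are limited to one consonant).
Each unlicensed consonant becomes the onset of a new syllable: /p/ → /pə/, /z/ → /zə/, /s/ → /sə/.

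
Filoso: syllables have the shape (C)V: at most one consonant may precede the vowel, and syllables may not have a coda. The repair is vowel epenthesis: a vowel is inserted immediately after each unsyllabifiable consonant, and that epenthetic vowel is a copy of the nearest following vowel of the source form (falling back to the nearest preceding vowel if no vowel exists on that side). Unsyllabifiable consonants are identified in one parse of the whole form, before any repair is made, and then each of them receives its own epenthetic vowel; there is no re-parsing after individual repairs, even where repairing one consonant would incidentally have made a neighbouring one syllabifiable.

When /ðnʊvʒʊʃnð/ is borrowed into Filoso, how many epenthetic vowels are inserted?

The unsyllabifiable consonants are /ð/, /v/, /ʃ/, /n/, /ð/; each receives one epenthetic vowel.

5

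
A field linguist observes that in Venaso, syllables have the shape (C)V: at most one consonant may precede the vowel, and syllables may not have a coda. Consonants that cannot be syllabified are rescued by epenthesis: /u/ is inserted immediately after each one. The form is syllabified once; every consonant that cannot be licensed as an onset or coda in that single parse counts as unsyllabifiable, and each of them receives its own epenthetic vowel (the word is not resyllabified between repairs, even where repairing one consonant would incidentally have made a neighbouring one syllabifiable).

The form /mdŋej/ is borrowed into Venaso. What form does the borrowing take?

Syllabifying with onset maximization leaves /m/, /d/, /j/ stranded (no codas are permitted; onsets are limited to one consonant).
Each unlicensed consonant becomes the onset of a new syllable: /m/ → /mu/, /d/ → /du/, /j/ → /ju/.

muduŋeju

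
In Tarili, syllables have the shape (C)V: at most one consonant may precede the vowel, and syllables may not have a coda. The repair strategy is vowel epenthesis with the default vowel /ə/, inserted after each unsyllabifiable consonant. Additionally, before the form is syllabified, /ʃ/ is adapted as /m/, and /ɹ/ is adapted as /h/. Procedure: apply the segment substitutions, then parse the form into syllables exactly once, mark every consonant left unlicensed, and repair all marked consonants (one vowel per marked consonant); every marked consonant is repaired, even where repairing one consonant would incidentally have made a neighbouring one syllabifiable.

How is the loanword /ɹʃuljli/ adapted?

həmuləjəli

Substitution: /ɹ/ → /h/, /ʃ/ → /m/, giving /hmuljli/.
Under (C)V, the unsyllabifiable consonants are /h/, /l/, /j/ (no codas are permitted; onsets are limited to one consonant).
Inserting the epenthetic vowel yields /h/ → /hə/, /l/ → /lə/, /j/ → /jə/.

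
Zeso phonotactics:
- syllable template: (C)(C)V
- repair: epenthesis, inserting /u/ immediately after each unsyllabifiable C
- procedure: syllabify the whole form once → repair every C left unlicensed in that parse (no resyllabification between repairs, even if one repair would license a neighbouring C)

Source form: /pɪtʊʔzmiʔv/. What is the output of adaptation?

Syllabifying with onset maximization leaves /ʔ/, /ʔ/, /v/ stranded (no codas are permitted; onsets may contain at most 2 consonants).
Each unlicensed consonant becomes the onset of a new syllable: /ʔ/ → /ʔu/, /ʔ/ → /ʔu/, /v/ → /vu/.

pɪtʊʔuzmiʔuvu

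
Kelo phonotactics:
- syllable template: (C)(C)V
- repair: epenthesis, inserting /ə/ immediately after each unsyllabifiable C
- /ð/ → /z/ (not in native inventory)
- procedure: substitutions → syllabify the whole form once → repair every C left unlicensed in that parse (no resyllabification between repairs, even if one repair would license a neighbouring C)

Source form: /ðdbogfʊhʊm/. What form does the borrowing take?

zədbogfʊhʊmə

Substitution: /ð/ → /z/, giving /zdbogfʊhʊm/.
Under (C)(C)V, the unsyllabifiable consonants are /z/, /m/ (no codas are permitted; onsets may contain at most 2 consonants).
Inserting the epenthetic vowel yields /z/ → /zə/, /m/ → /mə/.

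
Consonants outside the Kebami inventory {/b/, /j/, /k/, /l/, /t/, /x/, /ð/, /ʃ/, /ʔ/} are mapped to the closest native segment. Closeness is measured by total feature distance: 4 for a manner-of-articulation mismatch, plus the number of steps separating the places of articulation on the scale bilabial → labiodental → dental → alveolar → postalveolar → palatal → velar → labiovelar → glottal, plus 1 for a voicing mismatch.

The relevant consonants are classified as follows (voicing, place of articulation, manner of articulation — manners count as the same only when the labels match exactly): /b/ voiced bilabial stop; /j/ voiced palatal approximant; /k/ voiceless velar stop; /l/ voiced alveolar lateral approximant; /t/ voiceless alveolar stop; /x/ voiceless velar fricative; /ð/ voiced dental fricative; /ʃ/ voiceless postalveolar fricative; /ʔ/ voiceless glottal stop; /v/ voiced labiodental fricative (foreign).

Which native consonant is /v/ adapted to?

ð

/ð/ is closest: same manner (fricative), place distance 1 (labiodental→dental), same voicing; total 1. Next closest is /ʃ/ at distance 4.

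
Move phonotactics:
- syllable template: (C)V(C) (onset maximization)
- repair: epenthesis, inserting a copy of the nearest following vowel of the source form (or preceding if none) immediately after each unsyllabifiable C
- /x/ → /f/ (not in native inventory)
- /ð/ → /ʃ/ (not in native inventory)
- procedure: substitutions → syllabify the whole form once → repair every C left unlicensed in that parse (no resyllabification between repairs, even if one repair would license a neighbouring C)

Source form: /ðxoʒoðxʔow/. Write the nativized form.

Substitution: /ð/ → /ʃ/, /x/ → /f/, giving /ʃfoʒoʃfʔow/.
Syllabifying with onset maximization leaves /ʃ/, /f/ stranded (at most one coda consonant is licensed; onsets are limited to one consonant).
Epenthesis after each stranded consonant: /ʃ/ → /ʃo/, /f/ → /fo/.

ʃofoʒoʃfoʔow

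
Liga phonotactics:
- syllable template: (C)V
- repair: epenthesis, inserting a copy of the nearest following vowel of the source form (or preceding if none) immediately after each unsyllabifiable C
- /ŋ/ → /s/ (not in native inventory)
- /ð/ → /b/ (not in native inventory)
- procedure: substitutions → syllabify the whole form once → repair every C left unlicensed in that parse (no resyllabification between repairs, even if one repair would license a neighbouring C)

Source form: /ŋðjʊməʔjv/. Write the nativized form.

sʊbʊjʊməʔəjəvə

Substitution: /ŋ/ → /s/, /ð/ → /b/, giving /sbjʊməʔjv/.
The consonants /s/, /b/, /ʔ/, /j/, /v/ cannot be parsed into a legal (C)V syllable (no codas are permitted; onsets are limited to one consonant).
Inserting the epenthetic vowel yields /s/ → /sʊ/, /b/ → /bʊ/, /ʔ/ → /ʔə/, /j/ → /jə/, /v/ → /və/.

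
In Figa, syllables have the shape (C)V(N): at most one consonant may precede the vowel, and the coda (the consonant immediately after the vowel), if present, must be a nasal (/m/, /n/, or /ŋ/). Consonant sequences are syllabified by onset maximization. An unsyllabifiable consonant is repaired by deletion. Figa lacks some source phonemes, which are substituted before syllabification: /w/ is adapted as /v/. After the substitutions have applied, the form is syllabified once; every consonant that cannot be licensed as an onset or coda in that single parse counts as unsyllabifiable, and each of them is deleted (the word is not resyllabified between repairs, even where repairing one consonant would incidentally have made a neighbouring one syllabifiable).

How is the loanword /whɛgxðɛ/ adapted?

Substitution: /w/ → /v/, giving /vhɛgxðɛ/.
The consonants /v/, /g/, /x/ cannot be parsed into a legal (C)V(N) syllable (only a nasal (/m/, /n/, or /ŋ/) is licensed in coda position; onsets are limited to one consonant).
Each unlicensed consonant is deleted: /v/, /g/, /x/.

hɛðɛ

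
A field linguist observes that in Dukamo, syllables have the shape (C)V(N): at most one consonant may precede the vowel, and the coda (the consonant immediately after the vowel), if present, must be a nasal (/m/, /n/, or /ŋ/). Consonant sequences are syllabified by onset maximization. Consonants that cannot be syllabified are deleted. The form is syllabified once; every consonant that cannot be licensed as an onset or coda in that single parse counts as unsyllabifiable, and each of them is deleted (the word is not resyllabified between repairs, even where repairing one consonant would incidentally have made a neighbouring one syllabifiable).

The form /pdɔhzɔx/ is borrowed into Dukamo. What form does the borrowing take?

The consonants /p/, /h/, /x/ cannot be parsed into a legal (C)V(N) syllable (only a nasal (/m/, /n/, or /ŋ/) is licensed in coda position; onsets are limited to one consonant).
Deleting the stranded consonants removes /p/, /h/, /x/.

dɔzɔ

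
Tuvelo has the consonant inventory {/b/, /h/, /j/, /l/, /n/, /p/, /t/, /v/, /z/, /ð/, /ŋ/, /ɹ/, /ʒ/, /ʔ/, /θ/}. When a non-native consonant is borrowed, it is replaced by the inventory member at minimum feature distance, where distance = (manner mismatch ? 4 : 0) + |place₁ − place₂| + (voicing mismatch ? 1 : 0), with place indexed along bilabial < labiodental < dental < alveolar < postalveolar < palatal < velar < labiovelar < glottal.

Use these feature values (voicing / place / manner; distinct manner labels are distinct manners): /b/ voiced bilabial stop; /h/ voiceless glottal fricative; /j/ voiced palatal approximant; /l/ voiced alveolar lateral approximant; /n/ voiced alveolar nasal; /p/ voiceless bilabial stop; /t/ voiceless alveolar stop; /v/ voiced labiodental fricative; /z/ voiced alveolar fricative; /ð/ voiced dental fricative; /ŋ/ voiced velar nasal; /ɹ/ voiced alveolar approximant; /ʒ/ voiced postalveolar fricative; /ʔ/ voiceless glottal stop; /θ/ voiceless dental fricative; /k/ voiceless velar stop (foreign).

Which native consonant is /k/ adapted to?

/ʔ/ is closest: same manner (stop), place distance 2 (velar→glottal), same voicing; total 2. Next closest is /t/ at distance 3.

ʔ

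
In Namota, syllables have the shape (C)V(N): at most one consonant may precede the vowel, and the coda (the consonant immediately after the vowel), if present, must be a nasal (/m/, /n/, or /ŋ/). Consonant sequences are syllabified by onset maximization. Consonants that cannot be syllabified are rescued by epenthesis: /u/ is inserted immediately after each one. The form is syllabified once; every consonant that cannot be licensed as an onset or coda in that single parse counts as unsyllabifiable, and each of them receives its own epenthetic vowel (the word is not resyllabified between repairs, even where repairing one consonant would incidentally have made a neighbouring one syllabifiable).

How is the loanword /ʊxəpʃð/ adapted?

Syllabifying with onset maximization leaves /p/, /ʃ/, /ð/ stranded (only a nasal (/m/, /n/, or /ŋ/) is licensed in coda position; onsets are limited to one consonant).
Inserting the epenthetic vowel yields /p/ → /pu/, /ʃ/ → /ʃu/, /ð/ → /ðu/.

ʊxəpuʃuðu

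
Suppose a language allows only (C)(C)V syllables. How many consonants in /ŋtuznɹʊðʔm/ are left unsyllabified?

4

Under (C)(C)V, the unsyllabifiable consonants are /z/, /ð/, /ʔ/, /m/ (no codas are permitted; onsets may contain at most 2 consonants).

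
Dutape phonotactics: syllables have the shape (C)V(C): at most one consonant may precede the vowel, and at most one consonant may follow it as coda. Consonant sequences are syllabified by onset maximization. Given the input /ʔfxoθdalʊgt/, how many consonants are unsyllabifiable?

The consonants /ʔ/, /f/, /t/ cannot be parsed into a legal (C)V(C) syllable (at most one coda consonant is licensed; onsets are limited to one consonant).

3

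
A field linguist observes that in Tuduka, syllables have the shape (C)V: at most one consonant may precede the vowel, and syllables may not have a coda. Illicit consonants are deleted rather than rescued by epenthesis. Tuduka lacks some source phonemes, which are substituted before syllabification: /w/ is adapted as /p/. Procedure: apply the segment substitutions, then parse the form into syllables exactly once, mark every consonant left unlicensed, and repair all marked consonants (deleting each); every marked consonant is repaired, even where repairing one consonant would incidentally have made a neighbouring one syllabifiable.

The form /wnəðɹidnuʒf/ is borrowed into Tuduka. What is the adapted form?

Substitution: /w/ → /p/, giving /pnəðɹidnuʒf/.
Syllabifying with onset maximization leaves /p/, /ð/, /d/, /ʒ/, /f/ stranded (no codas are permitted; onsets are limited to one consonant).
Each unlicensed consonant is deleted: /p/, /ð/, /d/, /ʒ/, /f/.

nəɹinu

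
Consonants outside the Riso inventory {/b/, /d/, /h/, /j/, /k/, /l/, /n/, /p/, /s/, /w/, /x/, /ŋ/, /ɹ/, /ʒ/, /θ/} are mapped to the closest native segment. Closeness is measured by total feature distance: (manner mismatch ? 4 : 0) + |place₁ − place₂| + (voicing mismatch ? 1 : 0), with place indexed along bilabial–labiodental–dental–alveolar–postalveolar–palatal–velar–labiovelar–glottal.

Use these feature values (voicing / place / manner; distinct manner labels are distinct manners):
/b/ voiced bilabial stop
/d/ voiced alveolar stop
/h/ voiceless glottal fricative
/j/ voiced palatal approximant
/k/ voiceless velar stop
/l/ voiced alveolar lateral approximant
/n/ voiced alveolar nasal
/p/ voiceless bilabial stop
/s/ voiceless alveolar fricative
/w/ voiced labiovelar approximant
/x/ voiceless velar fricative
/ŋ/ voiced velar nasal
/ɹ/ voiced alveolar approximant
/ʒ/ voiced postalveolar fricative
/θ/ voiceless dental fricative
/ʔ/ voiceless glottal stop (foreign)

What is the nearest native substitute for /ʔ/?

k

/k/ is closest: same manner (stop), place distance 2 (glottal→velar), same voicing; total 2. Next closest is /h/ at distance 4.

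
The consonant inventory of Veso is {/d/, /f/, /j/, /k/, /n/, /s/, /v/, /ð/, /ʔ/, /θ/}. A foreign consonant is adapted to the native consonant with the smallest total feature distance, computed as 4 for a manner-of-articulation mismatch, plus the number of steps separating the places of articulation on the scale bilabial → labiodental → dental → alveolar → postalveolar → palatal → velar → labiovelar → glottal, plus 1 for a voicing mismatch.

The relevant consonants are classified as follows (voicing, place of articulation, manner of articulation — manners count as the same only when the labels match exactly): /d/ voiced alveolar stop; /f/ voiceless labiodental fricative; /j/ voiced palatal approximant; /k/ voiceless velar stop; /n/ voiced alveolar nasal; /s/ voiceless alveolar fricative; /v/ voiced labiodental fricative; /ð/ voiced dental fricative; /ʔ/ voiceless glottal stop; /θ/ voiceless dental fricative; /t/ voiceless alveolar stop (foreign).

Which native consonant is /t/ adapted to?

/d/ is closest: same manner (stop), place distance 0 (alveolar→alveolar), voicing differs (+1); total 1. Next closest is /k/ at distance 3.

d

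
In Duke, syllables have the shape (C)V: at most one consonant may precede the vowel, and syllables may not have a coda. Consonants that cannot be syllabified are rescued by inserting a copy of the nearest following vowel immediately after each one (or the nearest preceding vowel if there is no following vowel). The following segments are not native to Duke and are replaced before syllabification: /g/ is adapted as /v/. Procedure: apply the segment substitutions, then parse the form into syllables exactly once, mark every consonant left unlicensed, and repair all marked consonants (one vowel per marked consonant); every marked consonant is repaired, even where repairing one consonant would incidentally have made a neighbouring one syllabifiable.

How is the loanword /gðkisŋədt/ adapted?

Substitution: /g/ → /v/, giving /vðkisŋədt/.
Under (C)V, the unsyllabifiable consonants are /v/, /ð/, /s/, /d/, /t/ (no codas are permitted; onsets are limited to one consonant).
Epenthesis after each stranded consonant: /v/ → /vi/, /ð/ → /ði/, /s/ → /sə/, /d/ → /də/, /t/ → /tə/.

viðikisəŋədətə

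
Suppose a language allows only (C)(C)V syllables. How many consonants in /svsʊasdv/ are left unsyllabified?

The consonants /s/, /s/, /d/, /v/ cannot be parsed into a legal (C)(C)V syllable (no codas are permitted; onsets may contain at most 2 consonants).

4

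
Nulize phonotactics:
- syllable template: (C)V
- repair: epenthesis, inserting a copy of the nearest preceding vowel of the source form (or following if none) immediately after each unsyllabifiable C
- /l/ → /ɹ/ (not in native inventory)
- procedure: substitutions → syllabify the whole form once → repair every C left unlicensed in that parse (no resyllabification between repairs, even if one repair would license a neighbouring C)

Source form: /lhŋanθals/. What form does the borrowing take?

ɹahaŋanaθaɹasa

Substitution: /l/ → /ɹ/, giving /ɹhŋanθaɹs/.
Under (C)V, the unsyllabifiable consonants are /ɹ/, /h/, /n/, /ɹ/, /s/ (no codas are permitted; onsets are limited to one consonant).
Inserting the epenthetic vowel yields /ɹ/ → /ɹa/, /h/ → /ha/, /n/ → /na/, /ɹ/ → /ɹa/, /s/ → /sa/.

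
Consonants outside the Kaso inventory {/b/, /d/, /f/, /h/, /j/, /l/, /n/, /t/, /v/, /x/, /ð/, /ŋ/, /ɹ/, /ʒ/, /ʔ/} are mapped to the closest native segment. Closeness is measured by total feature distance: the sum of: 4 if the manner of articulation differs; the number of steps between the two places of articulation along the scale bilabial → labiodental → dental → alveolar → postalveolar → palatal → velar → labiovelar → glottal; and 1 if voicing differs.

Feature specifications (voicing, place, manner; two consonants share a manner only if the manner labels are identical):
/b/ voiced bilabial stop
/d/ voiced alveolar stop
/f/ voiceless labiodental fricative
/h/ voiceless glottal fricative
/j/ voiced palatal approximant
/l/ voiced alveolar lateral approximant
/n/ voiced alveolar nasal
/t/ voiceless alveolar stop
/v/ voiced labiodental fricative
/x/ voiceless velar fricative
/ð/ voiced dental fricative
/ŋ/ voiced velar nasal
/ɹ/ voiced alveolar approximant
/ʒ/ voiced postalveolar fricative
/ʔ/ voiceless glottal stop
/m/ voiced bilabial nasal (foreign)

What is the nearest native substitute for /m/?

n

/n/ is closest: same manner (nasal), place distance 3 (bilabial→alveolar), same voicing; total 3. Next closest is /b/ at distance 4.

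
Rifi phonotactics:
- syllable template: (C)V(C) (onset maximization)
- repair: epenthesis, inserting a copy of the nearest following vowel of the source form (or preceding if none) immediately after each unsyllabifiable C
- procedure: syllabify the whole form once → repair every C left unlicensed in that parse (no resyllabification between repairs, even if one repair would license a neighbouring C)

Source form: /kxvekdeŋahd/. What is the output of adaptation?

kexevekdeŋahda

Syllabifying with onset maximization leaves /k/, /x/, /d/ stranded (at most one coda consonant is licensed; onsets are limited to one consonant).
Epenthesis after each stranded consonant: /k/ → /ke/, /x/ → /xe/, /d/ → /da/.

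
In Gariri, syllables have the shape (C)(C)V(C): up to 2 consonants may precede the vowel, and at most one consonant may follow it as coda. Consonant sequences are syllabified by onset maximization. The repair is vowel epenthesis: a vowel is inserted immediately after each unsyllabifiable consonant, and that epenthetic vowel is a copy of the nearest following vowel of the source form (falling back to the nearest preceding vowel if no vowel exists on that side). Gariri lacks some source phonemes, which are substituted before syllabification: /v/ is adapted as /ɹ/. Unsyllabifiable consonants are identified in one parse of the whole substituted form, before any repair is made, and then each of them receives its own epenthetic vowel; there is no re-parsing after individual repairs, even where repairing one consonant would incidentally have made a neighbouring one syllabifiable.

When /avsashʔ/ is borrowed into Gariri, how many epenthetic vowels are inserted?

2

After substitution the input is /aɹsashʔ/.
The unsyllabifiable consonants are /h/, /ʔ/; each receives one epenthetic vowel.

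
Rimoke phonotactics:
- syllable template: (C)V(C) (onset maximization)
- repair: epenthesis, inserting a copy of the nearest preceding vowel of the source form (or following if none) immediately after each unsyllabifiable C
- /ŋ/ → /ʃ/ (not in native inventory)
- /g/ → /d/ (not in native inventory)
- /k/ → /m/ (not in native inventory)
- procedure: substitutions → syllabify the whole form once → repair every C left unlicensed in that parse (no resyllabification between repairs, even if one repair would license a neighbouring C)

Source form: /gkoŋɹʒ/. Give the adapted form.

domoʃɹoʒo

Substitution: /g/ → /d/, /k/ → /m/, /ŋ/ → /ʃ/, giving /dmoʃɹʒ/.
Syllabifying with onset maximization leaves /d/, /ɹ/, /ʒ/ stranded (at most one coda consonant is licensed; onsets are limited to one consonant).
Epenthesis after each stranded consonant: /d/ → /do/, /ɹ/ → /ɹo/, /ʒ/ → /ʒo/.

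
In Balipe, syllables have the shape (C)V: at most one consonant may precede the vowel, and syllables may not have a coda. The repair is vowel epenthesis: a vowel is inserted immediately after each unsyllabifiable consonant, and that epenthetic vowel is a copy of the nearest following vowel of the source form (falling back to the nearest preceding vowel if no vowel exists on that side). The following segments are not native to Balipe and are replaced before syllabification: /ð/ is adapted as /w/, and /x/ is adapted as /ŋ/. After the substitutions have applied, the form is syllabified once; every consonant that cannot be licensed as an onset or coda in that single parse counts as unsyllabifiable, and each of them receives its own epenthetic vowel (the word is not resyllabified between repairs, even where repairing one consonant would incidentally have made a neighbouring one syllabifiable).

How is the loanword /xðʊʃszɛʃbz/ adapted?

ŋʊwʊʃɛsɛzɛʃɛbɛzɛ

Substitution: /x/ → /ŋ/, /ð/ → /w/, giving /ŋwʊʃszɛʃbz/.
Syllabifying with onset maximization leaves /ŋ/, /ʃ/, /s/, /ʃ/, /b/, /z/ stranded (no codas are permitted; onsets are limited to one consonant).
Epenthesis after each stranded consonant: /ŋ/ → /ŋʊ/, /ʃ/ → /ʃɛ/, /s/ → /sɛ/, /ʃ/ → /ʃɛ/, /b/ → /bɛ/, /z/ → /zɛ/.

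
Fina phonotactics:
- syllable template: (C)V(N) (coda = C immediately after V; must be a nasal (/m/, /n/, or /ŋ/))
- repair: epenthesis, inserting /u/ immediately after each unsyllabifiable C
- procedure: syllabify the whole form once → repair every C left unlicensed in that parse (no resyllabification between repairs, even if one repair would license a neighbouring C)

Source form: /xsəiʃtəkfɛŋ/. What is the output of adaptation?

Syllabifying with onset maximization leaves /x/, /ʃ/, /k/ stranded (only a nasal (/m/, /n/, or /ŋ/) is licensed in coda position; onsets are limited to one consonant).
Each unlicensed consonant becomes the onset of a new syllable: /x/ → /xu/, /ʃ/ → /ʃu/, /k/ → /ku/.

xusəiʃutəkufɛŋ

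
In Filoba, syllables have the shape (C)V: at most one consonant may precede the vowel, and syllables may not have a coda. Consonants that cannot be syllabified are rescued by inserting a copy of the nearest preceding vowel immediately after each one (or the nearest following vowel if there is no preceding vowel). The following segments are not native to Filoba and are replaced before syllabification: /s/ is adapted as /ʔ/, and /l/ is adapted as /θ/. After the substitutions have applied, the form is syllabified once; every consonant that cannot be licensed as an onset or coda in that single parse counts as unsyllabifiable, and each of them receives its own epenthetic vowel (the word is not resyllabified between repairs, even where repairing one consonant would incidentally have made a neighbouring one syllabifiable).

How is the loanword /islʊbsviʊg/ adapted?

iʔiθʊbʊʔʊviʊgʊ

Substitution: /s/ → /ʔ/, /l/ → /θ/, giving /iʔθʊbʔviʊg/.
The consonants /ʔ/, /b/, /ʔ/, /g/ cannot be parsed into a legal (C)V syllable (no codas are permitted; onsets are limited to one consonant).
Epenthesis after each stranded consonant: /ʔ/ → /ʔi/, /b/ → /bʊ/, /ʔ/ → /ʔʊ/, /g/ → /gʊ/.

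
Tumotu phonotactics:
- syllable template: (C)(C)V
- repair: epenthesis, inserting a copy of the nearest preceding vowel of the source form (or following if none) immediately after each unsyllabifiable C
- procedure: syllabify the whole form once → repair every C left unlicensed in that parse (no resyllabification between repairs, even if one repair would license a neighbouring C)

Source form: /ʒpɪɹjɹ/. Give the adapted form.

ʒpɪɹɪjɪɹɪ

Under (C)(C)V, the unsyllabifiable consonants are /ɹ/, /j/, /ɹ/ (no codas are permitted; onsets may contain at most 2 consonants).
Each unlicensed consonant becomes the onset of a new syllable: /ɹ/ → /ɹɪ/, /j/ → /jɪ/, /ɹ/ → /ɹɪ/.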